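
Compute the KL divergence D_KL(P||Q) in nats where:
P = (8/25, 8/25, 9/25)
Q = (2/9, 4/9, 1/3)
0.0393 nats

KL divergence: D_KL(P||Q) = Σ p(x) log(p(x)/q(x))

Computing term by term:
  x=0: 8/25 × log_e[(8/25)/(2/9)] = 8/25 × 0.3646 = 0.1167
  x=1: 8/25 × log_e[(8/25)/(4/9)] = 8/25 × -0.3285 = -0.1051
  x=2: 9/25 × log_e[(9/25)/(1/3)] = 9/25 × 0.0770 = 0.0277

D_KL(P||Q) = 0.0393 nats

Note: KL divergence is always non-negative and equals 0 iff P = Q.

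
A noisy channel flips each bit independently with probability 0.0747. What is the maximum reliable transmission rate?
0.6168 bits

For a binary symmetric channel (BSC) with error probability p:
Capacity C = 1 - H(p) bits per symbol

where H(p) = -p log₂(p) - (1-p) log₂(1-p) is the binary entropy function.

H(0.0747) = 0.3832 bits
C = 1 - 0.3832 = 0.6168 bits per symbol

This means we can reliably transmit up to 0.6168 bits of information per channel use.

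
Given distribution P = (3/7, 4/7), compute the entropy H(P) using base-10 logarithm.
0.2966 dits

Shannon entropy is H(X) = -Σ p(x) log p(x).

For P = (3/7, 4/7):
H = -3/7 × log_10(3/7) -4/7 × log_10(4/7)
H = 0.2966 dits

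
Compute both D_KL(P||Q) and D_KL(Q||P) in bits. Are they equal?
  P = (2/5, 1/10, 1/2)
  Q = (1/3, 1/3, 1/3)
D_KL(P||Q) = 0.2240, D_KL(Q||P) = 0.2963

KL divergence is not symmetric: D_KL(P||Q) ≠ D_KL(Q||P) in general.

D_KL(P||Q) = 0.2240 bits
D_KL(Q||P) = 0.2963 bits

No, they are not equal!

This asymmetry is why KL divergence is not a true distance metric.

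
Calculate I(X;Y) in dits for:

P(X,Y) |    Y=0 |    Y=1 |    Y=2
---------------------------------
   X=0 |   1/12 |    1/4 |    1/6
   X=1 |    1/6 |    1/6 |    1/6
0.0098 dits

Mutual information: I(X;Y) = H(X) + H(Y) - H(X,Y)

Marginals:
P(X) = (1/2, 1/2), H(X) = 0.3010 dits
P(Y) = (1/4, 5/12, 1/3), H(Y) = 0.4680 dits

Joint entropy: H(X,Y) = 0.7592 dits

I(X;Y) = 0.3010 + 0.4680 - 0.7592 = 0.0098 dits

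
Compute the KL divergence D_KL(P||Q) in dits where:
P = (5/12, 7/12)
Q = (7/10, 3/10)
0.0746 dits

KL divergence: D_KL(P||Q) = Σ p(x) log(p(x)/q(x))

Computing term by term:
  x=0: 5/12 × log_10[(5/12)/(7/10)] = 5/12 × -0.2253 = -0.0939
  x=1: 7/12 × log_10[(7/12)/(3/10)] = 7/12 × 0.2888 = 0.1685

D_KL(P||Q) = 0.0746 dits

Note: KL divergence is always non-negative and equals 0 iff P = Q.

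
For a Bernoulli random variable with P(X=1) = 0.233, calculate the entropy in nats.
0.5429 nats

The binary entropy function is:
H(p) = -p log(p) - (1-p) log(1-p)

H(0.233) = -0.233 × log_e(0.233) - 0.767 × log_e(0.767)
H(0.233) = 0.5429 nats

Note: Binary entropy is maximized at p=0.5 (H=1 bit) and minimized at p=0 or p=1 (H=0).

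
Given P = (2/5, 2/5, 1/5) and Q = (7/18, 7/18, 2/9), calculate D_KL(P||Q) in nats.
0.0015 nats

KL divergence: D_KL(P||Q) = Σ p(x) log(p(x)/q(x))

Computing term by term:
  x=0: 2/5 × log_e[(2/5)/(7/18)] = 2/5 × 0.0282 = 0.0113
  x=1: 2/5 × log_e[(2/5)/(7/18)] = 2/5 × 0.0282 = 0.0113
  x=2: 1/5 × log_e[(1/5)/(2/9)] = 1/5 × -0.1054 = -0.0211

D_KL(P||Q) = 0.0015 nats

Note: KL divergence is always non-negative and equals 0 iff P = Q.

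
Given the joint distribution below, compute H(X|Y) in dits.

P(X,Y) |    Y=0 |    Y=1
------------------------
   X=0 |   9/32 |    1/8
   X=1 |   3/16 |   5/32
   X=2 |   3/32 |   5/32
0.4548 dits

Using the chain rule: H(X|Y) = H(X,Y) - H(Y)

First, compute H(X,Y) = 0.7525 dits

Marginal P(Y) = (9/16, 7/16)
H(Y) = 0.2976 dits

H(X|Y) = H(X,Y) - H(Y) = 0.7525 - 0.2976 = 0.4548 dits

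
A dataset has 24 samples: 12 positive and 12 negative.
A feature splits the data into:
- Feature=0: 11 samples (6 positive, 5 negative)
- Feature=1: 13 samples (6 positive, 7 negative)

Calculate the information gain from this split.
0.0051 bits

Information Gain = H(Y) - H(Y|Feature)

Before split:
P(positive) = 12/24 = 0.5000
H(Y) = 1.0000 bits

After split:
Feature=0: H = 0.9940 bits (weight = 11/24)
Feature=1: H = 0.9957 bits (weight = 13/24)
H(Y|Feature) = (11/24)×0.9940 + (13/24)×0.9957 = 0.9949 bits

Information Gain = 1.0000 - 0.9949 = 0.0051 bits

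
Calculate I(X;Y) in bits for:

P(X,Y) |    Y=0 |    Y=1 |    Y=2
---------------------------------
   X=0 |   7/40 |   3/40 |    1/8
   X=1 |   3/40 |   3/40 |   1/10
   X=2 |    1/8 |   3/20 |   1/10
0.0342 bits

Mutual information: I(X;Y) = H(X) + H(Y) - H(X,Y)

Marginals:
P(X) = (3/8, 1/4, 3/8), H(X) = 1.5613 bits
P(Y) = (3/8, 3/10, 13/40), H(Y) = 1.5787 bits

Joint entropy: H(X,Y) = 3.1058 bits

I(X;Y) = 1.5613 + 1.5787 - 3.1058 = 0.0342 bits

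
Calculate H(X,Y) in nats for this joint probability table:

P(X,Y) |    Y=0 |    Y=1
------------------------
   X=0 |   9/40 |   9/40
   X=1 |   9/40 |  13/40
1.3721 nats

Joint entropy is H(X,Y) = -Σ_{x,y} p(x,y) log p(x,y).

Summing over all non-zero entries:
H(X,Y) = -[9/40·log_e(9/40) + 9/40·log_e(9/40) + 9/40·log_e(9/40) + 13/40·log_e(13/40)]
H(X,Y) = 1.3721 nats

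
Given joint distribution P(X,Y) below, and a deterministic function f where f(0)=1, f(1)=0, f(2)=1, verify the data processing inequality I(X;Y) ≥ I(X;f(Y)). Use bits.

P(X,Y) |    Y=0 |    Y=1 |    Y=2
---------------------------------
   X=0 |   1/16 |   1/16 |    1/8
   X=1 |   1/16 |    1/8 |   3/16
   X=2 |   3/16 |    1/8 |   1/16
I(X;Y) = 0.1101, I(X;f(Y)) = 0.0045, inequality holds: 0.1101 ≥ 0.0045

Data Processing Inequality: For any Markov chain X → Y → Z, we have I(X;Y) ≥ I(X;Z).

Here Z = f(Y) is a deterministic function of Y, forming X → Y → Z.

Original I(X;Y) = 0.1101 bits

After applying f:
P(X,Z) where Z=f(Y):
- P(X,Z=0) = P(X,Y=1)
- P(X,Z=1) = P(X,Y=0) + P(X,Y=2)

I(X;Z) = I(X;f(Y)) = 0.0045 bits

Verification: 0.1101 ≥ 0.0045 ✓

Information cannot be created by processing; the function f can only lose information about X.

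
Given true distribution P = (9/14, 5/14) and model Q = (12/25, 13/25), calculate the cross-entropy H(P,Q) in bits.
1.0177 bits

Cross-entropy: H(P,Q) = -Σ p(x) log q(x)

Alternatively: H(P,Q) = H(P) + D_KL(P||Q)
H(P) = 0.9403 bits
D_KL(P||Q) = 0.0774 bits

H(P,Q) = 0.9403 + 0.0774 = 1.0177 bits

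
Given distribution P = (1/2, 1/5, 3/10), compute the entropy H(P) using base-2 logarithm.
1.4855 bits

Shannon entropy is H(X) = -Σ p(x) log p(x).

For P = (1/2, 1/5, 3/10):
H = -1/2 × log_2(1/2) -1/5 × log_2(1/5) -3/10 × log_2(3/10)
H = 1.4855 bits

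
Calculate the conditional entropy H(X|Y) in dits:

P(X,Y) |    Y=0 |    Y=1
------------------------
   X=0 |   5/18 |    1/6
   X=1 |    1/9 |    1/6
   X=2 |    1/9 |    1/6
0.4546 dits

Using the chain rule: H(X|Y) = H(X,Y) - H(Y)

First, compute H(X,Y) = 0.7557 dits

Marginal P(Y) = (1/2, 1/2)
H(Y) = 0.3010 dits

H(X|Y) = H(X,Y) - H(Y) = 0.7557 - 0.3010 = 0.4546 dits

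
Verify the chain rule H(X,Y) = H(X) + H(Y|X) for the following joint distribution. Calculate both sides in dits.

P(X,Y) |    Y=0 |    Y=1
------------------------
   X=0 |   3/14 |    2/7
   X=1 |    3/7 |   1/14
H(X,Y) = 0.5384, H(X) = 0.3010, H(Y|X) = 0.2373 (all in dits)

Chain rule: H(X,Y) = H(X) + H(Y|X)

Left side — joint entropy directly:
H(X,Y) = -Σ p(x,y) log p(x,y) = 0.5384 dits

Right side — compute H(Y|X) from the conditional distributions:
P(X) = (1/2, 1/2), so H(X) = 0.3010 dits
H(Y|X) = Σ_x P(X=x) · H(Y|X=x):
  P(Y|X=0) = (3/7, 4/7), H(Y|X=0) = 0.2966, weight P(X=0) = 1/2
  P(Y|X=1) = (6/7, 1/7), H(Y|X=1) = 0.1781, weight P(X=1) = 1/2
H(Y|X) = 0.2373 dits

H(X) + H(Y|X) = 0.3010 + 0.2373 = 0.5384 dits

Both sides equal 0.5384 dits. ✓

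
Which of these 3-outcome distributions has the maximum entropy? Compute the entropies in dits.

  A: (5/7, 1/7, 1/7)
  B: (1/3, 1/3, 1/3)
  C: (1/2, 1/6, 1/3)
B

For a discrete distribution over n outcomes, entropy is maximized by the uniform distribution.

Computing entropies:
H(A) = 0.3458 dits
H(B) = 0.4771 dits
H(C) = 0.4392 dits

The uniform distribution (where all probabilities equal 1/3) achieves the maximum entropy of log_10(3) = 0.4771 dits.

Distribution B has the highest entropy.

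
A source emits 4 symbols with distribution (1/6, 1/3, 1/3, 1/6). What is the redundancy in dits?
0.0246 dits

Redundancy measures how far a source is from maximum entropy:
R = H_max - H(X)

Maximum entropy for 4 symbols: H_max = log_10(4) = 0.6021 dits
Actual entropy: H(X) = 0.5775 dits
Redundancy: R = 0.6021 - 0.5775 = 0.0246 dits

This redundancy represents potential for compression: the source could be compressed by 0.0246 dits per symbol.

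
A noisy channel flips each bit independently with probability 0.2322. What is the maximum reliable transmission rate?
0.2182 bits

For a binary symmetric channel (BSC) with error probability p:
Capacity C = 1 - H(p) bits per symbol

where H(p) = -p log₂(p) - (1-p) log₂(1-p) is the binary entropy function.

H(0.2322) = 0.7818 bits
C = 1 - 0.7818 = 0.2182 bits per symbol

This means we can reliably transmit up to 0.2182 bits of information per channel use.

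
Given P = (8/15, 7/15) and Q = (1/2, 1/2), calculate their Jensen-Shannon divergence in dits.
0.0002 dits

Jensen-Shannon divergence is:
JSD(P||Q) = 0.5 × D_KL(P||M) + 0.5 × D_KL(Q||M)
where M = 0.5 × (P + Q) is the mixture distribution.

M = 0.5 × (8/15, 7/15) + 0.5 × (1/2, 1/2) = (0.516667, 0.483333)

D_KL(P||M) = 0.0002 dits
D_KL(Q||M) = 0.0002 dits

JSD(P||Q) = 0.5 × 0.0002 + 0.5 × 0.0002 = 0.0002 dits

Unlike KL divergence, JSD is symmetric and bounded: 0 ≤ JSD ≤ log(2).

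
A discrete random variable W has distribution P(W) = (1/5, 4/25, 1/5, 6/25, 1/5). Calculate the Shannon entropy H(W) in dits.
0.6955 dits

Shannon entropy is H(X) = -Σ p(x) log p(x).

For P = (1/5, 4/25, 1/5, 6/25, 1/5):
H = -1/5 × log_10(1/5) -4/25 × log_10(4/25) -1/5 × log_10(1/5) -6/25 × log_10(6/25) -1/5 × log_10(1/5)
H = 0.6955 dits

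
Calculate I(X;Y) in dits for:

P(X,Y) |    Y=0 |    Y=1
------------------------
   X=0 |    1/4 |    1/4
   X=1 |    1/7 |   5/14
0.0106 dits

Mutual information: I(X;Y) = H(X) + H(Y) - H(X,Y)

Marginals:
P(X) = (1/2, 1/2), H(X) = 0.3010 dits
P(Y) = (11/28, 17/28), H(Y) = 0.2910 dits

Joint entropy: H(X,Y) = 0.5815 dits

I(X;Y) = 0.3010 + 0.2910 - 0.5815 = 0.0106 dits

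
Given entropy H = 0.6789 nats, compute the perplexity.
1.9717

Perplexity is e^H (or exp(H) for natural log).

H = 0.6789 nats
Perplexity = e^0.6789 = 1.9717

Interpretation: The model's uncertainty is equivalent to choosing uniformly among 2.0 options.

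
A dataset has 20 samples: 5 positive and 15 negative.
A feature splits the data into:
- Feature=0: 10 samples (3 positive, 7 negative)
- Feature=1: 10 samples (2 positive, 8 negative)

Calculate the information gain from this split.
0.0097 bits

Information Gain = H(Y) - H(Y|Feature)

Before split:
P(positive) = 5/20 = 0.2500
H(Y) = 0.8113 bits

After split:
Feature=0: H = 0.8813 bits (weight = 10/20)
Feature=1: H = 0.7219 bits (weight = 10/20)
H(Y|Feature) = (10/20)×0.8813 + (10/20)×0.7219 = 0.8016 bits

Information Gain = 0.8113 - 0.8016 = 0.0097 bits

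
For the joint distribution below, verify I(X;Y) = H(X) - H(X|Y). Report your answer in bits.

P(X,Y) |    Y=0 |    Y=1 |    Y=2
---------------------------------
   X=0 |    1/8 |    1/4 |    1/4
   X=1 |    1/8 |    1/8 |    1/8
I(X;Y) = 0.0157 bits

Mutual information has multiple equivalent forms:
- I(X;Y) = H(X) - H(X|Y)
- I(X;Y) = H(Y) - H(Y|X)
- I(X;Y) = H(X) + H(Y) - H(X,Y)

Computing all quantities:
H(X) = 0.9544, H(Y) = 1.5613, H(X,Y) = 2.5000
H(X|Y) = 0.9387, H(Y|X) = 1.5456

Verification:
H(X) - H(X|Y) = 0.9544 - 0.9387 = 0.0157
H(Y) - H(Y|X) = 1.5613 - 1.5456 = 0.0157
H(X) + H(Y) - H(X,Y) = 0.9544 + 1.5613 - 2.5000 = 0.0157

All forms give I(X;Y) = 0.0157 bits. ✓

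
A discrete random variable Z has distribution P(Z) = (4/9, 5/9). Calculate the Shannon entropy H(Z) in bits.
0.9911 bits

Shannon entropy is H(X) = -Σ p(x) log p(x).

For P = (4/9, 5/9):
H = -4/9 × log_2(4/9) -5/9 × log_2(5/9)
H = 0.9911 bits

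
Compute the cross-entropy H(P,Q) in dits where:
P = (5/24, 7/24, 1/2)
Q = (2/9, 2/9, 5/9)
0.4542 dits

Cross-entropy: H(P,Q) = -Σ p(x) log q(x)

Alternatively: H(P,Q) = H(P) + D_KL(P||Q)
H(P) = 0.4485 dits
D_KL(P||Q) = 0.0057 dits

H(P,Q) = 0.4485 + 0.0057 = 0.4542 dits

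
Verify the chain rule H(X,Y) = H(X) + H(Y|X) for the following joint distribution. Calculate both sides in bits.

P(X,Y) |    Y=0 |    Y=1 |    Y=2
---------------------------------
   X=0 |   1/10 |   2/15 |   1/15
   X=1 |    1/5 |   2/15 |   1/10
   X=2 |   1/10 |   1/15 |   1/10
H(X,Y) = 3.0892, H(X) = 1.5524, H(Y|X) = 1.5369 (all in bits)

Chain rule: H(X,Y) = H(X) + H(Y|X)

Left side — joint entropy directly:
H(X,Y) = -Σ p(x,y) log p(x,y) = 3.0892 bits

Right side — compute H(Y|X) from the conditional distributions:
P(X) = (3/10, 13/30, 4/15), so H(X) = 1.5524 bits
H(Y|X) = Σ_x P(X=x) · H(Y|X=x):
  P(Y|X=0) = (1/3, 4/9, 2/9), H(Y|X=0) = 1.5305, weight P(X=0) = 3/10
  P(Y|X=1) = (6/13, 4/13, 3/13), H(Y|X=1) = 1.5262, weight P(X=1) = 13/30
  P(Y|X=2) = (3/8, 1/4, 3/8), H(Y|X=2) = 1.5613, weight P(X=2) = 4/15
H(Y|X) = 1.5369 bits

H(X) + H(Y|X) = 1.5524 + 1.5369 = 3.0892 bits

Both sides equal 3.0892 bits. ✓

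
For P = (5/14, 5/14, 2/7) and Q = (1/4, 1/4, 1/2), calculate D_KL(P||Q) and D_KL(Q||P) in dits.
D_KL(P||Q) = 0.0412, D_KL(Q||P) = 0.0441

KL divergence is not symmetric: D_KL(P||Q) ≠ D_KL(Q||P) in general.

D_KL(P||Q) = 0.0412 dits
D_KL(Q||P) = 0.0441 dits

No, they are not equal!

This asymmetry is why KL divergence is not a true distance metric.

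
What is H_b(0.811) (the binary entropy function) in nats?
0.4848 nats

The binary entropy function is:
H(p) = -p log(p) - (1-p) log(1-p)

H(0.811) = -0.811 × log_e(0.811) - 0.189 × log_e(0.189)
H(0.811) = 0.4848 nats

Note: Binary entropy is maximized at p=0.5 (H=1 bit) and minimized at p=0 or p=1 (H=0).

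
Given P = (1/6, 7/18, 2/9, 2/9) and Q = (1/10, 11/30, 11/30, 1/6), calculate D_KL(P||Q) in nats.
0.0607 nats

KL divergence: D_KL(P||Q) = Σ p(x) log(p(x)/q(x))

Computing term by term:
  x=0: 1/6 × log_e[(1/6)/(1/10)] = 1/6 × 0.5108 = 0.0851
  x=1: 7/18 × log_e[(7/18)/(11/30)] = 7/18 × 0.0588 = 0.0229
  x=2: 2/9 × log_e[(2/9)/(11/30)] = 2/9 × -0.5008 = -0.1113
  x=3: 2/9 × log_e[(2/9)/(1/6)] = 2/9 × 0.2877 = 0.0639

D_KL(P||Q) = 0.0607 nats

Note: KL divergence is always non-negative and equals 0 iff P = Q.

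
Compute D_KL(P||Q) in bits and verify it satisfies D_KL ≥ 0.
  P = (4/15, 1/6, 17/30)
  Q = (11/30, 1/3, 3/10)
0.2308 bits

KL divergence satisfies the Gibbs inequality: D_KL(P||Q) ≥ 0 for all distributions P, Q.

D_KL(P||Q) = Σ p(x) log(p(x)/q(x))
Term by term:
  x=0: 4/15 × log_2[(4/15)/(11/30)] = -0.1225
  x=1: 1/6 × log_2[(1/6)/(1/3)] = -0.1667
  x=2: 17/30 × log_2[(17/30)/(3/10)] = 0.5199
D_KL(P||Q) = 0.2308 bits

D_KL(P||Q) = 0.2308 ≥ 0 ✓

This non-negativity is a fundamental property: relative entropy cannot be negative because it measures how different Q is from P.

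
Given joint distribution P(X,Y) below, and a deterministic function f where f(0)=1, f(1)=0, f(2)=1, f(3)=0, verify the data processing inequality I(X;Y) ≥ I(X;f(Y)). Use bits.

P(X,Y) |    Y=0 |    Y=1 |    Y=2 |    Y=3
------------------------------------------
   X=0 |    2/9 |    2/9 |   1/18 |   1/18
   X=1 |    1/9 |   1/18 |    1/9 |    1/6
I(X;Y) = 0.1511, I(X;f(Y)) = 0.0000, inequality holds: 0.1511 ≥ 0.0000

Data Processing Inequality: For any Markov chain X → Y → Z, we have I(X;Y) ≥ I(X;Z).

Here Z = f(Y) is a deterministic function of Y, forming X → Y → Z.

Original I(X;Y) = 0.1511 bits

After applying f:
P(X,Z) where Z=f(Y):
- P(X,Z=0) = P(X,Y=1) + P(X,Y=3)
- P(X,Z=1) = P(X,Y=0) + P(X,Y=2)

I(X;Z) = I(X;f(Y)) = 0.0000 bits

Verification: 0.1511 ≥ 0.0000 ✓

Information cannot be created by processing; the function f can only lose information about X.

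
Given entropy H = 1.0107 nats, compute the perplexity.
2.7475

Perplexity is e^H (or exp(H) for natural log).

H = 1.0107 nats
Perplexity = e^1.0107 = 2.7475

Interpretation: The model's uncertainty is equivalent to choosing uniformly among 2.7 options.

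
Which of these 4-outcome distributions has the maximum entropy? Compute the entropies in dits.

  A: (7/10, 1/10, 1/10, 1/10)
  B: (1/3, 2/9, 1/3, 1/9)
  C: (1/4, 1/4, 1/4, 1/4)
C

For a discrete distribution over n outcomes, entropy is maximized by the uniform distribution.

Computing entropies:
H(A) = 0.4084 dits
H(B) = 0.5693 dits
H(C) = 0.6021 dits

The uniform distribution (where all probabilities equal 1/4) achieves the maximum entropy of log_10(4) = 0.6021 dits.

Distribution C has the highest entropy.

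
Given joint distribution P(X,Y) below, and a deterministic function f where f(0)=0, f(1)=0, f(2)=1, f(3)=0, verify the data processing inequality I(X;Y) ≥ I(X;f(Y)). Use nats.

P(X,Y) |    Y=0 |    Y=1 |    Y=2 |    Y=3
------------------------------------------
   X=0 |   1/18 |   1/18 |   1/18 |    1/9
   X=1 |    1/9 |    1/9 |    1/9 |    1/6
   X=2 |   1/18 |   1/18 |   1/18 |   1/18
I(X;Y) = 0.0063, I(X;f(Y)) = 0.0009, inequality holds: 0.0063 ≥ 0.0009

Data Processing Inequality: For any Markov chain X → Y → Z, we have I(X;Y) ≥ I(X;Z).

Here Z = f(Y) is a deterministic function of Y, forming X → Y → Z.

Original I(X;Y) = 0.0063 nats

After applying f:
P(X,Z) where Z=f(Y):
- P(X,Z=0) = P(X,Y=0) + P(X,Y=1) + P(X,Y=3)
- P(X,Z=1) = P(X,Y=2)

I(X;Z) = I(X;f(Y)) = 0.0009 nats

Verification: 0.0063 ≥ 0.0009 ✓

Information cannot be created by processing; the function f can only lose information about X.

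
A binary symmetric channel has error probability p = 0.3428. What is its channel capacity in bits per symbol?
0.0725 bits

For a binary symmetric channel (BSC) with error probability p:
Capacity C = 1 - H(p) bits per symbol

where H(p) = -p log₂(p) - (1-p) log₂(1-p) is the binary entropy function.

H(0.3428) = 0.9275 bits
C = 1 - 0.9275 = 0.0725 bits per symbol

This means we can reliably transmit up to 0.0725 bits of information per channel use.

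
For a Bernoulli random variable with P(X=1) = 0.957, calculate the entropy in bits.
0.2559 bits

The binary entropy function is:
H(p) = -p log(p) - (1-p) log(1-p)

H(0.957) = -0.957 × log_2(0.957) - 0.043 × log_2(0.043)
H(0.957) = 0.2559 bits

Note: Binary entropy is maximized at p=0.5 (H=1 bit) and minimized at p=0 or p=1 (H=0).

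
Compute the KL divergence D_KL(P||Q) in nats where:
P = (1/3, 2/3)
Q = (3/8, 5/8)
0.0038 nats

KL divergence: D_KL(P||Q) = Σ p(x) log(p(x)/q(x))

Computing term by term:
  x=0: 1/3 × log_e[(1/3)/(3/8)] = 1/3 × -0.1178 = -0.0393
  x=1: 2/3 × log_e[(2/3)/(5/8)] = 2/3 × 0.0645 = 0.0430

D_KL(P||Q) = 0.0038 nats

Note: KL divergence is always non-negative and equals 0 iff P = Q.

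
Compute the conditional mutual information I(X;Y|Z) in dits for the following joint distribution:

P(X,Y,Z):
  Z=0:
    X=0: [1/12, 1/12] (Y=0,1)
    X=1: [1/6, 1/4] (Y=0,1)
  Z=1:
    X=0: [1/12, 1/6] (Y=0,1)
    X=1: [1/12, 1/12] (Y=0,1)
0.0036 dits

Conditional mutual information: I(X;Y|Z) = H(X|Z) + H(Y|Z) - H(X,Y|Z)

H(Z) = 0.2950
H(X,Z) = 0.5683 → H(X|Z) = 0.2734
H(Y,Z) = 0.5898 → H(Y|Z) = 0.2948
H(X,Y,Z) = 0.8596 → H(X,Y|Z) = 0.5646

I(X;Y|Z) = 0.2734 + 0.2948 - 0.5646 = 0.0036 dits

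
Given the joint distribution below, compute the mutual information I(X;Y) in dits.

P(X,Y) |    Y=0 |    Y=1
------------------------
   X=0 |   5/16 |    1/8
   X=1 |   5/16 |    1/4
0.0058 dits

Mutual information: I(X;Y) = H(X) + H(Y) - H(X,Y)

Marginals:
P(X) = (7/16, 9/16), H(X) = 0.2976 dits
P(Y) = (5/8, 3/8), H(Y) = 0.2873 dits

Joint entropy: H(X,Y) = 0.5791 dits

I(X;Y) = 0.2976 + 0.2873 - 0.5791 = 0.0058 dits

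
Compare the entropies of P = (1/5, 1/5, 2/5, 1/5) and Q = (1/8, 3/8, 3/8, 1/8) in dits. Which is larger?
P

Computing entropies in dits:
H(P) = 0.5786
H(Q) = 0.5452

Distribution P has higher entropy.

Intuition: The distribution closer to uniform (more spread out) has higher entropy.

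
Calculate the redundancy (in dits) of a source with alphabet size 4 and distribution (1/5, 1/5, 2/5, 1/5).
0.0235 dits

Redundancy measures how far a source is from maximum entropy:
R = H_max - H(X)

Maximum entropy for 4 symbols: H_max = log_10(4) = 0.6021 dits
Actual entropy: H(X) = 0.5786 dits
Redundancy: R = 0.6021 - 0.5786 = 0.0235 dits

This redundancy represents potential for compression: the source could be compressed by 0.0235 dits per symbol.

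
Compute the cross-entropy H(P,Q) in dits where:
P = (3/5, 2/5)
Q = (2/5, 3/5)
0.3275 dits

Cross-entropy: H(P,Q) = -Σ p(x) log q(x)

Alternatively: H(P,Q) = H(P) + D_KL(P||Q)
H(P) = 0.2923 dits
D_KL(P||Q) = 0.0352 dits

H(P,Q) = 0.2923 + 0.0352 = 0.3275 dits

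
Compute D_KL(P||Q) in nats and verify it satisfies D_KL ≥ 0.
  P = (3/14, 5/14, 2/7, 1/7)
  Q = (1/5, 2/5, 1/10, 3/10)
0.1683 nats

KL divergence satisfies the Gibbs inequality: D_KL(P||Q) ≥ 0 for all distributions P, Q.

D_KL(P||Q) = Σ p(x) log(p(x)/q(x))
Term by term:
  x=0: 3/14 × log_e[(3/14)/(1/5)] = 0.0148
  x=1: 5/14 × log_e[(5/14)/(2/5)] = -0.0405
  x=2: 2/7 × log_e[(2/7)/(1/10)] = 0.2999
  x=3: 1/7 × log_e[(1/7)/(3/10)] = -0.1060
D_KL(P||Q) = 0.1683 nats

D_KL(P||Q) = 0.1683 ≥ 0 ✓

This non-negativity is a fundamental property: relative entropy cannot be negative because it measures how different Q is from P.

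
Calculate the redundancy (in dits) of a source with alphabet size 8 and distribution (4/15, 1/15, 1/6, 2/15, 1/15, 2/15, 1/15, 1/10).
0.0518 dits

Redundancy measures how far a source is from maximum entropy:
R = H_max - H(X)

Maximum entropy for 8 symbols: H_max = log_10(8) = 0.9031 dits
Actual entropy: H(X) = 0.8513 dits
Redundancy: R = 0.9031 - 0.8513 = 0.0518 dits

This redundancy represents potential for compression: the source could be compressed by 0.0518 dits per symbol.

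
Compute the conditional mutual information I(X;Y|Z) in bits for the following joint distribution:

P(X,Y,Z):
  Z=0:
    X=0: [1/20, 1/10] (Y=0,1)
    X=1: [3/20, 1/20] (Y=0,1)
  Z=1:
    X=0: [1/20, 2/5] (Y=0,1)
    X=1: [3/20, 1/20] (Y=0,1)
0.2349 bits

Conditional mutual information: I(X;Y|Z) = H(X|Z) + H(Y|Z) - H(X,Y|Z)

H(Z) = 0.9341
H(X,Z) = 1.8577 → H(X|Z) = 0.9236
H(Y,Z) = 1.8577 → H(Y|Z) = 0.9236
H(X,Y,Z) = 2.5464 → H(X,Y|Z) = 1.6124

I(X;Y|Z) = 0.9236 + 0.9236 - 1.6124 = 0.2349 bits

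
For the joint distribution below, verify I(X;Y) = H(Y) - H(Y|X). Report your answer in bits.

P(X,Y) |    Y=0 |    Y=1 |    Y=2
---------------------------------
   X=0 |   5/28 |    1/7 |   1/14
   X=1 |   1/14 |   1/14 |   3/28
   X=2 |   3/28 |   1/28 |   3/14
I(X;Y) = 0.1209 bits

Mutual information has multiple equivalent forms:
- I(X;Y) = H(X) - H(X|Y)
- I(X;Y) = H(Y) - H(Y|X)
- I(X;Y) = H(X) + H(Y) - H(X,Y)

Computing all quantities:
H(X) = 1.5601, H(Y) = 1.5601, H(X,Y) = 2.9992
H(X|Y) = 1.4391, H(Y|X) = 1.4391

Verification:
H(X) - H(X|Y) = 1.5601 - 1.4391 = 0.1209
H(Y) - H(Y|X) = 1.5601 - 1.4391 = 0.1209
H(X) + H(Y) - H(X,Y) = 1.5601 + 1.5601 - 2.9992 = 0.1209

All forms give I(X;Y) = 0.1209 bits. ✓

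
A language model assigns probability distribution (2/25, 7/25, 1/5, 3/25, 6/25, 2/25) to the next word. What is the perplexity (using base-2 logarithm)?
5.3622

Perplexity is 2^H (or exp(H) for natural log).

First, H = -Σ p log p = 2.4228 bits
Perplexity = 2^2.4228 = 5.3622

Interpretation: The model's uncertainty is equivalent to choosing uniformly among 5.4 options.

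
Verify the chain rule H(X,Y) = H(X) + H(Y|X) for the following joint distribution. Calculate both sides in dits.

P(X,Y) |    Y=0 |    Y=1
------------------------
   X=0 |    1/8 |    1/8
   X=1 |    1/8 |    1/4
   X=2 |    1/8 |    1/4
H(X,Y) = 0.7526, H(X) = 0.4700, H(Y|X) = 0.2826 (all in dits)

Chain rule: H(X,Y) = H(X) + H(Y|X)

Left side — joint entropy directly:
H(X,Y) = -Σ p(x,y) log p(x,y) = 0.7526 dits

Right side — compute H(Y|X) from the conditional distributions:
P(X) = (1/4, 3/8, 3/8), so H(X) = 0.4700 dits
H(Y|X) = Σ_x P(X=x) · H(Y|X=x):
  P(Y|X=0) = (1/2, 1/2), H(Y|X=0) = 0.3010, weight P(X=0) = 1/4
  P(Y|X=1) = (1/3, 2/3), H(Y|X=1) = 0.2764, weight P(X=1) = 3/8
  P(Y|X=2) = (1/3, 2/3), H(Y|X=2) = 0.2764, weight P(X=2) = 3/8
H(Y|X) = 0.2826 dits

H(X) + H(Y|X) = 0.4700 + 0.2826 = 0.7526 dits

Both sides equal 0.7526 dits. ✓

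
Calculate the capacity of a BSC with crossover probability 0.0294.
0.8086 bits

For a binary symmetric channel (BSC) with error probability p:
Capacity C = 1 - H(p) bits per symbol

where H(p) = -p log₂(p) - (1-p) log₂(1-p) is the binary entropy function.

H(0.0294) = 0.1914 bits
C = 1 - 0.1914 = 0.8086 bits per symbol

This means we can reliably transmit up to 0.8086 bits of information per channel use.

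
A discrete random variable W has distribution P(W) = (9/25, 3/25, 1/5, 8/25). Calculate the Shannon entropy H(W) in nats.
1.3087 nats

Shannon entropy is H(X) = -Σ p(x) log p(x).

For P = (9/25, 3/25, 1/5, 8/25):
H = -9/25 × log_e(9/25) -3/25 × log_e(3/25) -1/5 × log_e(1/5) -8/25 × log_e(8/25)
H = 1.3087 nats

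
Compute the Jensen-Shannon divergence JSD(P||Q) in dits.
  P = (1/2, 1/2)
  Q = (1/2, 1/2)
0.0000 dits

Jensen-Shannon divergence is:
JSD(P||Q) = 0.5 × D_KL(P||M) + 0.5 × D_KL(Q||M)
where M = 0.5 × (P + Q) is the mixture distribution.

M = 0.5 × (1/2, 1/2) + 0.5 × (1/2, 1/2) = (1/2, 1/2)

D_KL(P||M) = 0.0000 dits
D_KL(Q||M) = 0.0000 dits

JSD(P||Q) = 0.5 × 0.0000 + 0.5 × 0.0000 = 0.0000 dits

Unlike KL divergence, JSD is symmetric and bounded: 0 ≤ JSD ≤ log(2).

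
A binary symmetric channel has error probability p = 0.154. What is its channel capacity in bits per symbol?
0.3802 bits

For a binary symmetric channel (BSC) with error probability p:
Capacity C = 1 - H(p) bits per symbol

where H(p) = -p log₂(p) - (1-p) log₂(1-p) is the binary entropy function.

H(0.154) = 0.6198 bits
C = 1 - 0.6198 = 0.3802 bits per symbol

This means we can reliably transmit up to 0.3802 bits of information per channel use.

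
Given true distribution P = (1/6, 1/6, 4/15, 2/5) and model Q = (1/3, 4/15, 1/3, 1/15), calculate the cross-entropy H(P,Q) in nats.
1.7796 nats

Cross-entropy: H(P,Q) = -Σ p(x) log q(x)

Alternatively: H(P,Q) = H(P) + D_KL(P||Q)
H(P) = 1.3162 nats
D_KL(P||Q) = 0.4633 nats

H(P,Q) = 1.3162 + 0.4633 = 1.7796 nats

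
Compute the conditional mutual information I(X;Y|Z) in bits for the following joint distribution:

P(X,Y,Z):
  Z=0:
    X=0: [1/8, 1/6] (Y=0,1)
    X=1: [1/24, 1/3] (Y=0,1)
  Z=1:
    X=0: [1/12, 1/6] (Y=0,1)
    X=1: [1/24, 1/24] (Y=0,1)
0.0700 bits

Conditional mutual information: I(X;Y|Z) = H(X|Z) + H(Y|Z) - H(X,Y|Z)

H(Z) = 0.9183
H(X,Z) = 1.8479 → H(X|Z) = 0.9296
H(Y,Z) = 1.7773 → H(Y|Z) = 0.8590
H(X,Y,Z) = 2.6368 → H(X,Y|Z) = 1.7185

I(X;Y|Z) = 0.9296 + 0.8590 - 1.7185 = 0.0700 bits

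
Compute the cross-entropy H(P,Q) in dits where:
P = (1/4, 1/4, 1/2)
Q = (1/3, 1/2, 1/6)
0.5836 dits

Cross-entropy: H(P,Q) = -Σ p(x) log q(x)

Alternatively: H(P,Q) = H(P) + D_KL(P||Q)
H(P) = 0.4515 dits
D_KL(P||Q) = 0.1321 dits

H(P,Q) = 0.4515 + 0.1321 = 0.5836 dits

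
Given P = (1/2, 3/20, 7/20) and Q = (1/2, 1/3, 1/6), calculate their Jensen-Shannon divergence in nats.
0.0345 nats

Jensen-Shannon divergence is:
JSD(P||Q) = 0.5 × D_KL(P||M) + 0.5 × D_KL(Q||M)
where M = 0.5 × (P + Q) is the mixture distribution.

M = 0.5 × (1/2, 3/20, 7/20) + 0.5 × (1/2, 1/3, 1/6) = (1/2, 0.241667, 0.258333)

D_KL(P||M) = 0.0348 nats
D_KL(Q||M) = 0.0342 nats

JSD(P||Q) = 0.5 × 0.0348 + 0.5 × 0.0342 = 0.0345 nats

Unlike KL divergence, JSD is symmetric and bounded: 0 ≤ JSD ≤ log(2).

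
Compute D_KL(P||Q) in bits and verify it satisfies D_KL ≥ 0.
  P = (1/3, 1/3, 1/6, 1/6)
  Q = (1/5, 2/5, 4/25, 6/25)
0.0801 bits

KL divergence satisfies the Gibbs inequality: D_KL(P||Q) ≥ 0 for all distributions P, Q.

D_KL(P||Q) = Σ p(x) log(p(x)/q(x))
Term by term:
  x=0: 1/3 × log_2[(1/3)/(1/5)] = 0.2457
  x=1: 1/3 × log_2[(1/3)/(2/5)] = -0.0877
  x=2: 1/6 × log_2[(1/6)/(4/25)] = 0.0098
  x=3: 1/6 × log_2[(1/6)/(6/25)] = -0.0877
D_KL(P||Q) = 0.0801 bits

D_KL(P||Q) = 0.0801 ≥ 0 ✓

This non-negativity is a fundamental property: relative entropy cannot be negative because it measures how different Q is from P.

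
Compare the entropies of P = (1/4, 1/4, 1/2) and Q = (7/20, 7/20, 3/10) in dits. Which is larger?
Q

Computing entropies in dits:
H(P) = 0.4515
H(Q) = 0.4760

Distribution Q has higher entropy.

Intuition: The distribution closer to uniform (more spread out) has higher entropy.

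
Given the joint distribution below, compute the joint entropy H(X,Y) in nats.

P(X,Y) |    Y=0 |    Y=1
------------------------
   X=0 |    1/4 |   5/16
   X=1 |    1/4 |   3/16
1.3705 nats

Joint entropy is H(X,Y) = -Σ_{x,y} p(x,y) log p(x,y).

Summing over all non-zero entries:
H(X,Y) = -[1/4·log_e(1/4) + 5/16·log_e(5/16) + 1/4·log_e(1/4) + 3/16·log_e(3/16)]
H(X,Y) = 1.3705 nats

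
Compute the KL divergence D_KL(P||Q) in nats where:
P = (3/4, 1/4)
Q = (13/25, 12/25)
0.1116 nats

KL divergence: D_KL(P||Q) = Σ p(x) log(p(x)/q(x))

Computing term by term:
  x=0: 3/4 × log_e[(3/4)/(13/25)] = 3/4 × 0.3662 = 0.2747
  x=1: 1/4 × log_e[(1/4)/(12/25)] = 1/4 × -0.6523 = -0.1631

D_KL(P||Q) = 0.1116 nats

Note: KL divergence is always non-negative and equals 0 iff P = Q.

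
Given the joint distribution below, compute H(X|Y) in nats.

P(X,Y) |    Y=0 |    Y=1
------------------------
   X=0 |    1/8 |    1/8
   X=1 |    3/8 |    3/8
0.5623 nats

Using the chain rule: H(X|Y) = H(X,Y) - H(Y)

First, compute H(X,Y) = 1.2555 nats

Marginal P(Y) = (1/2, 1/2)
H(Y) = 0.6931 nats

H(X|Y) = H(X,Y) - H(Y) = 1.2555 - 0.6931 = 0.5623 nats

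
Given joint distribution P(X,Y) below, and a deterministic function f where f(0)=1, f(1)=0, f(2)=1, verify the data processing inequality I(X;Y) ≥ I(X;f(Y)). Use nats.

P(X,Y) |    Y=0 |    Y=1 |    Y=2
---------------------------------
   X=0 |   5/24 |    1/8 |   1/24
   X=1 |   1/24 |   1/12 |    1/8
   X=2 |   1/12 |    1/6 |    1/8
I(X;Y) = 0.0914, I(X;f(Y)) = 0.0061, inequality holds: 0.0914 ≥ 0.0061

Data Processing Inequality: For any Markov chain X → Y → Z, we have I(X;Y) ≥ I(X;Z).

Here Z = f(Y) is a deterministic function of Y, forming X → Y → Z.

Original I(X;Y) = 0.0914 nats

After applying f:
P(X,Z) where Z=f(Y):
- P(X,Z=0) = P(X,Y=1)
- P(X,Z=1) = P(X,Y=0) + P(X,Y=2)

I(X;Z) = I(X;f(Y)) = 0.0061 nats

Verification: 0.0914 ≥ 0.0061 ✓

Information cannot be created by processing; the function f can only lose information about X.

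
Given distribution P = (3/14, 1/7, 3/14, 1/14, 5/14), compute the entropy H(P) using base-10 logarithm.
0.6490 dits

Shannon entropy is H(X) = -Σ p(x) log p(x).

For P = (3/14, 1/7, 3/14, 1/14, 5/14):
H = -3/14 × log_10(3/14) -1/7 × log_10(1/7) -3/14 × log_10(3/14) -1/14 × log_10(1/14) -5/14 × log_10(5/14)
H = 0.6490 dits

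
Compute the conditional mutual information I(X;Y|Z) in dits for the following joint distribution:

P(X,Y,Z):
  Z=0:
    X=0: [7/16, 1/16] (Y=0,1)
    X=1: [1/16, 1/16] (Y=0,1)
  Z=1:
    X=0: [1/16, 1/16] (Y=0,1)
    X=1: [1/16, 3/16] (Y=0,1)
0.0214 dits

Conditional mutual information: I(X;Y|Z) = H(X|Z) + H(Y|Z) - H(X,Y|Z)

H(Z) = 0.2873
H(X,Z) = 0.5268 → H(X|Z) = 0.2395
H(Y,Z) = 0.5268 → H(Y|Z) = 0.2395
H(X,Y,Z) = 0.7449 → H(X,Y|Z) = 0.4576

I(X;Y|Z) = 0.2395 + 0.2395 - 0.4576 = 0.0214 dits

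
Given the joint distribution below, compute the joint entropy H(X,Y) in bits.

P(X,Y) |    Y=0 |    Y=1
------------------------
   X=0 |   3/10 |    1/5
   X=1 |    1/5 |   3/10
1.9710 bits

Joint entropy is H(X,Y) = -Σ_{x,y} p(x,y) log p(x,y).

Summing over all non-zero entries:
H(X,Y) = -[3/10·log_2(3/10) + 1/5·log_2(1/5) + 1/5·log_2(1/5) + 3/10·log_2(3/10)]
H(X,Y) = 1.9710 bits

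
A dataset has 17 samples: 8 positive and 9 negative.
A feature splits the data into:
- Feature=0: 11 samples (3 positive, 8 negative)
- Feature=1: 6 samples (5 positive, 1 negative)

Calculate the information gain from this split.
0.2211 bits

Information Gain = H(Y) - H(Y|Feature)

Before split:
P(positive) = 8/17 = 0.4706
H(Y) = 0.9975 bits

After split:
Feature=0: H = 0.8454 bits (weight = 11/17)
Feature=1: H = 0.6500 bits (weight = 6/17)
H(Y|Feature) = (11/17)×0.8454 + (6/17)×0.6500 = 0.7764 bits

Information Gain = 0.9975 - 0.7764 = 0.2211 bits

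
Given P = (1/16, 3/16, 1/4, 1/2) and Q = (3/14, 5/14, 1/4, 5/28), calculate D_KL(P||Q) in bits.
0.4573 bits

KL divergence: D_KL(P||Q) = Σ p(x) log(p(x)/q(x))

Computing term by term:
  x=0: 1/16 × log_2[(1/16)/(3/14)] = 1/16 × -1.7776 = -0.1111
  x=1: 3/16 × log_2[(3/16)/(5/14)] = 3/16 × -0.9296 = -0.1743
  x=2: 1/4 × log_2[(1/4)/(1/4)] = 1/4 × 0.0000 = 0.0000
  x=3: 1/2 × log_2[(1/2)/(5/28)] = 1/2 × 1.4854 = 0.7427

D_KL(P||Q) = 0.4573 bits

Note: KL divergence is always non-negative and equals 0 iff P = Q.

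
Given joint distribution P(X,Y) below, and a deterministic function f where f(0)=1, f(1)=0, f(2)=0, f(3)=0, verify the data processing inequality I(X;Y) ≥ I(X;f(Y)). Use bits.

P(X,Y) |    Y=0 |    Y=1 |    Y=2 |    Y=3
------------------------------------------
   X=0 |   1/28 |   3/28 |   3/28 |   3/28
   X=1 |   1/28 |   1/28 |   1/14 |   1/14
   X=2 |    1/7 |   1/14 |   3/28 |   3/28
I(X;Y) = 0.0576, I(X;f(Y)) = 0.0493, inequality holds: 0.0576 ≥ 0.0493

Data Processing Inequality: For any Markov chain X → Y → Z, we have I(X;Y) ≥ I(X;Z).

Here Z = f(Y) is a deterministic function of Y, forming X → Y → Z.

Original I(X;Y) = 0.0576 bits

After applying f:
P(X,Z) where Z=f(Y):
- P(X,Z=0) = P(X,Y=1) + P(X,Y=2) + P(X,Y=3)
- P(X,Z=1) = P(X,Y=0)

I(X;Z) = I(X;f(Y)) = 0.0493 bits

Verification: 0.0576 ≥ 0.0493 ✓

Information cannot be created by processing; the function f can only lose information about X.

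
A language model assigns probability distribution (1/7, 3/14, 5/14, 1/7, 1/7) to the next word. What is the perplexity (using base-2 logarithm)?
4.6264

Perplexity is 2^H (or exp(H) for natural log).

First, H = -Σ p log p = 2.2099 bits
Perplexity = 2^2.2099 = 4.6264

Interpretation: The model's uncertainty is equivalent to choosing uniformly among 4.6 options.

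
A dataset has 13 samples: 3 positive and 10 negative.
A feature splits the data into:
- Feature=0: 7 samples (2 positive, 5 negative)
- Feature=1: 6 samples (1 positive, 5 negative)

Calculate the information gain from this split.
0.0146 bits

Information Gain = H(Y) - H(Y|Feature)

Before split:
P(positive) = 3/13 = 0.2308
H(Y) = 0.7793 bits

After split:
Feature=0: H = 0.8631 bits (weight = 7/13)
Feature=1: H = 0.6500 bits (weight = 6/13)
H(Y|Feature) = (7/13)×0.8631 + (6/13)×0.6500 = 0.7648 bits

Information Gain = 0.7793 - 0.7648 = 0.0146 bits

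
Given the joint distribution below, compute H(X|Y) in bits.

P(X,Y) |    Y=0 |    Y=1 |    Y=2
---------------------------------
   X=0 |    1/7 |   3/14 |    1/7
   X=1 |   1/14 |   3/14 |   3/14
0.9721 bits

Using the chain rule: H(X|Y) = H(X,Y) - H(Y)

First, compute H(X,Y) = 2.5027 bits

Marginal P(Y) = (3/14, 3/7, 5/14)
H(Y) = 1.5306 bits

H(X|Y) = H(X,Y) - H(Y) = 2.5027 - 1.5306 = 0.9721 bits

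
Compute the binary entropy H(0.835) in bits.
0.6461 bits

The binary entropy function is:
H(p) = -p log(p) - (1-p) log(1-p)

H(0.835) = -0.835 × log_2(0.835) - 0.165 × log_2(0.165)
H(0.835) = 0.6461 bits

Note: Binary entropy is maximized at p=0.5 (H=1 bit) and minimized at p=0 or p=1 (H=0).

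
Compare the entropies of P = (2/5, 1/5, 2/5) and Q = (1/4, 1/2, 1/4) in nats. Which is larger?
P

Computing entropies in nats:
H(P) = 1.0549
H(Q) = 1.0397

Distribution P has higher entropy.

Intuition: The distribution closer to uniform (more spread out) has higher entropy.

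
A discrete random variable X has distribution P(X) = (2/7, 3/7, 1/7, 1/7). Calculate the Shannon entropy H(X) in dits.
0.5546 dits

Shannon entropy is H(X) = -Σ p(x) log p(x).

For P = (2/7, 3/7, 1/7, 1/7):
H = -2/7 × log_10(2/7) -3/7 × log_10(3/7) -1/7 × log_10(1/7) -1/7 × log_10(1/7)
H = 0.5546 dits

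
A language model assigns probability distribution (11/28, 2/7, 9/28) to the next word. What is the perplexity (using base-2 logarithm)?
2.9737

Perplexity is 2^H (or exp(H) for natural log).

First, H = -Σ p log p = 1.5722 bits
Perplexity = 2^1.5722 = 2.9737

Interpretation: The model's uncertainty is equivalent to choosing uniformly among 3.0 options.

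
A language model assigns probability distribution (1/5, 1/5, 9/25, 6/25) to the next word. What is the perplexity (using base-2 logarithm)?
3.8732

Perplexity is 2^H (or exp(H) for natural log).

First, H = -Σ p log p = 1.9535 bits
Perplexity = 2^1.9535 = 3.8732

Interpretation: The model's uncertainty is equivalent to choosing uniformly among 3.9 options.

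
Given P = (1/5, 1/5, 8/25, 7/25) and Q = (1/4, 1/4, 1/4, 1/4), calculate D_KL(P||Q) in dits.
0.0093 dits

KL divergence: D_KL(P||Q) = Σ p(x) log(p(x)/q(x))

Computing term by term:
  x=0: 1/5 × log_10[(1/5)/(1/4)] = 1/5 × -0.0969 = -0.0194
  x=1: 1/5 × log_10[(1/5)/(1/4)] = 1/5 × -0.0969 = -0.0194
  x=2: 8/25 × log_10[(8/25)/(1/4)] = 8/25 × 0.1072 = 0.0343
  x=3: 7/25 × log_10[(7/25)/(1/4)] = 7/25 × 0.0492 = 0.0138

D_KL(P||Q) = 0.0093 dits

Note: KL divergence is always non-negative and equals 0 iff P = Q.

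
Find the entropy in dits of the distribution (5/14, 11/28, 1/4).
0.4696 dits

Shannon entropy is H(X) = -Σ p(x) log p(x).

For P = (5/14, 11/28, 1/4):
H = -5/14 × log_10(5/14) -11/28 × log_10(11/28) -1/4 × log_10(1/4)
H = 0.4696 dits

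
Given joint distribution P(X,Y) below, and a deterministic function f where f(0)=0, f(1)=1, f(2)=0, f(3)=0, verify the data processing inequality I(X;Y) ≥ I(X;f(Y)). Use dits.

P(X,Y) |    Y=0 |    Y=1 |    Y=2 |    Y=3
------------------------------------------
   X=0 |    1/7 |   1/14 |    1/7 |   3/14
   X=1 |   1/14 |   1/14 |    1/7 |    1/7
I(X;Y) = 0.0039, I(X;f(Y)) = 0.0007, inequality holds: 0.0039 ≥ 0.0007

Data Processing Inequality: For any Markov chain X → Y → Z, we have I(X;Y) ≥ I(X;Z).

Here Z = f(Y) is a deterministic function of Y, forming X → Y → Z.

Original I(X;Y) = 0.0039 dits

After applying f:
P(X,Z) where Z=f(Y):
- P(X,Z=0) = P(X,Y=0) + P(X,Y=2) + P(X,Y=3)
- P(X,Z=1) = P(X,Y=1)

I(X;Z) = I(X;f(Y)) = 0.0007 dits

Verification: 0.0039 ≥ 0.0007 ✓

Information cannot be created by processing; the function f can only lose information about X.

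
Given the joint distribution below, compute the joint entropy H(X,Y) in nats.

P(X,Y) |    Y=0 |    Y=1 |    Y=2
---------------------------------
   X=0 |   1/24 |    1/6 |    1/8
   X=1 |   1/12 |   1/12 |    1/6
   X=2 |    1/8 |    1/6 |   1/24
2.0947 nats

Joint entropy is H(X,Y) = -Σ_{x,y} p(x,y) log p(x,y).

Summing over all non-zero entries:
H(X,Y) = -[1/24·log_e(1/24) + 1/6·log_e(1/6) + 1/8·log_e(1/8) + 1/12·log_e(1/12) + 1/12·log_e(1/12) + 1/6·log_e(1/6) + 1/8·log_e(1/8) + 1/6·log_e(1/6) + 1/24·log_e(1/24)]
H(X,Y) = 2.0947 nats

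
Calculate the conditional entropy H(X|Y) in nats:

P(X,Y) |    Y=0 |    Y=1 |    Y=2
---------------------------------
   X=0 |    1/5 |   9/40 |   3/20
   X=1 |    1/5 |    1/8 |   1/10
0.6736 nats

Using the chain rule: H(X|Y) = H(X,Y) - H(Y)

First, compute H(X,Y) = 1.7542 nats

Marginal P(Y) = (2/5, 7/20, 1/4)
H(Y) = 1.0805 nats

H(X|Y) = H(X,Y) - H(Y) = 1.7542 - 1.0805 = 0.6736 nats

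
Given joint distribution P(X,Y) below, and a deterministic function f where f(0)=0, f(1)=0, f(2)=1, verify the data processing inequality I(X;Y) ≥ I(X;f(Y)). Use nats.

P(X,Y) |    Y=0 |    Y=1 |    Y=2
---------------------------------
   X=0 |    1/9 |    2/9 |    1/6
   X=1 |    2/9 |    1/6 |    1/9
I(X;Y) = 0.0285, I(X;f(Y)) = 0.0077, inequality holds: 0.0285 ≥ 0.0077

Data Processing Inequality: For any Markov chain X → Y → Z, we have I(X;Y) ≥ I(X;Z).

Here Z = f(Y) is a deterministic function of Y, forming X → Y → Z.

Original I(X;Y) = 0.0285 nats

After applying f:
P(X,Z) where Z=f(Y):
- P(X,Z=0) = P(X,Y=0) + P(X,Y=1)
- P(X,Z=1) = P(X,Y=2)

I(X;Z) = I(X;f(Y)) = 0.0077 nats

Verification: 0.0285 ≥ 0.0077 ✓

Information cannot be created by processing; the function f can only lose information about X.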